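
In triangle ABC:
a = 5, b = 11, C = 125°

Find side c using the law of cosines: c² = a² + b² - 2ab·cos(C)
c² = 5² + 11² − 2·5·11·cos(125°)
cos(125°) ≈ -0.573576
c² ≈ 25 + 121 − 110·(-0.573576) ≈ 146 + 63.0934 ≈ 209.093
c ≈ √209.093 ≈ 14.4601

c = 14.46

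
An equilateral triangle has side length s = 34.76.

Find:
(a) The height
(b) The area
(a) The height splits the triangle into two 30-60-90 halves: h = s·√3/2 = 34.76·1.73205/2 ≈ 60.2061/2 ≈ 30.103
(b) Area = (√3/4)·s² = (√3/4)·34.76² = (√3/4)·1208.2576 ≈ 0.433013·1208.2576 ≈ 523.191

Height = 30.1, Area = 523.2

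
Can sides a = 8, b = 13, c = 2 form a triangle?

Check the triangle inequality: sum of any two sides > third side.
a + b vs c: 8 + 13 = 21 > 2  ✓
a + c vs b: 8 + 2 = 10 ≤ 13  ✗
b + c vs a: 13 + 2 = 15 > 8  ✓

No: 8 + 2 = 10 is not > 13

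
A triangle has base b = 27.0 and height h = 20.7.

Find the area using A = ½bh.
A = ½·b·h = ½·27.0·20.7 = ½·558.9 = 279.45

Area = 279.45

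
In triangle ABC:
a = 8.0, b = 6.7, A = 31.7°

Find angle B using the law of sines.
a/sin(A) = b/sin(B)  ⇒  sin(B) = b·sin(A)/a = 6.7·sin(31.7°)/8.0
sin(31.7°) ≈ 0.525472
sin(B) ≈ 6.7·0.525472/8.0 ≈ 3.52066/8.0 ≈ 0.440083
B = arcsin(0.440083) ≈ 26.1091°
(Since b ≤ a we need B ≤ A, so the obtuse alternative 180° − 26.1091° ≈ 153.891° is rejected.)

B = 26.11°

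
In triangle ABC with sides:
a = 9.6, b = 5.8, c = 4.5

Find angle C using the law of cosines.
c² = a² + b² − 2ab·cos(C)  ⇒  cos(C) = (a² + b² − c²)/(2ab)
cos(C) = (9.6² + 5.8² − 4.5²)/(2·9.6·5.8) = (92.16 + 33.64 − 20.25)/111.36 = 105.55/111.36 ≈ 0.947827
C = arccos(0.947827) ≈ 18.5895°

C = 18.59°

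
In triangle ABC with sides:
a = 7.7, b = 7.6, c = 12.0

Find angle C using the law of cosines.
c² = a² + b² − 2ab·cos(C)  ⇒  cos(C) = (a² + b² − c²)/(2ab)
cos(C) = (7.7² + 7.6² − 12.0²)/(2·7.7·7.6) = (59.29 + 57.76 − 144)/117.04 = -26.95/117.04 ≈ -0.230263
C = arccos(-0.230263) ≈ 103.313°

C = 103.3°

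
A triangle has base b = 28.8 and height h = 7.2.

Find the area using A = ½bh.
A = ½·b·h = ½·28.8·7.2 = ½·207.36 = 103.68

Area = 103.68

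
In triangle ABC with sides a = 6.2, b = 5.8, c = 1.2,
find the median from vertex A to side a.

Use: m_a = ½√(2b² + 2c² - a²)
m_a = ½√(2·5.8² + 2·1.2² − 6.2²) = ½√(2·33.64 + 2·1.44 − 38.44) = ½√(67.28 + 2.88 − 38.44) = ½√31.72
√31.72 ≈ 5.63205, so m_a ≈ 2.81603

m_a = 2.816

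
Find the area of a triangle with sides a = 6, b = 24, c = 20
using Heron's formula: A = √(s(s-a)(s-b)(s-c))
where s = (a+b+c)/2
s = (6 + 24 + 20)/2 = 50/2 = 25
s − a = 19, s − b = 1, s − c = 5
s(s−a)(s−b)(s−c) = 25·19·1·5 = 2375
Area = √2375 ≈ 48.734

s = 25.0, Area = 48.73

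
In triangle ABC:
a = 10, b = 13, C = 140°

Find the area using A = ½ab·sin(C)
A = ½·a·b·sin(C) = ½·10·13·sin(140°)
sin(140°) ≈ 0.642788
A ≈ ½·130·0.642788 = 65·0.642788 ≈ 41.7812

Area = 41.78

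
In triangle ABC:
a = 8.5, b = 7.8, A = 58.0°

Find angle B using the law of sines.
a/sin(A) = b/sin(B)  ⇒  sin(B) = b·sin(A)/a = 7.8·sin(58.0°)/8.5
sin(58.0°) ≈ 0.848048
sin(B) ≈ 7.8·0.848048/8.5 ≈ 6.61478/8.5 ≈ 0.778209
B = arcsin(0.778209) ≈ 51.0969°
(Since b ≤ a we need B ≤ A, so the obtuse alternative 180° − 51.0969° ≈ 128.903° is rejected.)

B = 51.1°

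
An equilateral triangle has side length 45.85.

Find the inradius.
r = Area/s with s the semi-perimeter.
Area = (√3/4)·45.85² = (√3/4)·2102.2225 ≈ 0.433013·2102.2225 ≈ 910.289
s = 3·45.85/2 = 68.775
r ≈ 910.289/68.775 ≈ 13.2358
(Equivalently r = side/(2√3) = 45.85/3.4641 ≈ 13.2358.)

r = 13.24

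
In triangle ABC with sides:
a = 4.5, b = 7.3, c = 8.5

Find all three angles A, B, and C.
Law of cosines for each angle (a² = 20.25, b² = 53.29, c² = 72.25):
cos(A) = (b² + c² − a²)/(2bc) = (53.29 + 72.25 − 20.25)/(2·7.3·8.5) = 105.29/124.1 ≈ 0.848429  ⇒  A ≈ 31.9588°
cos(B) = (a² + c² − b²)/(2ac) = (20.25 + 72.25 − 53.29)/(2·4.5·8.5) = 39.21/76.5 ≈ 0.512549  ⇒  B ≈ 59.1662°
cos(C) = (a² + b² − c²)/(2ab) = (20.25 + 53.29 − 72.25)/(2·4.5·7.3) = 1.29/65.7 ≈ 0.0196347  ⇒  C ≈ 88.8749°
Check: A + B + C ≈ 180°

A = 31.96°, B = 59.17°, C = 88.87°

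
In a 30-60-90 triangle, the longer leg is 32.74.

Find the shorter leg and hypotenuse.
In a 30-60-90 triangle the sides are in ratio 1 : √3 : 2, so short leg = long leg/√3 and hypotenuse = 2·(short leg).
Short leg = 32.74/√3 ≈ 32.74/1.73205 ≈ 18.9024
Hypotenuse = 2·18.9024 ≈ 37.8049

Short leg = 18.9, Hypotenuse = 37.8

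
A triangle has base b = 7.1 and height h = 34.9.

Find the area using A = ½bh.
A = ½·b·h = ½·7.1·34.9 = ½·247.79 = 123.895

Area = 123.895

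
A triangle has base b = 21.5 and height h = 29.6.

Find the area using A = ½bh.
A = ½·b·h = ½·21.5·29.6 = ½·636.4 = 318.2

Area = 318.2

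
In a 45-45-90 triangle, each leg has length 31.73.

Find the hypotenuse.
In a 45-45-90 triangle the sides are in ratio 1 : 1 : √2, so hypotenuse = leg·√2.
Hypotenuse = 31.73·√2 ≈ 31.73·1.41421 ≈ 44.873

Hypotenuse = 31.73√2 = 44.87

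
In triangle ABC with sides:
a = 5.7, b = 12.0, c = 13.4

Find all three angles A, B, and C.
Law of cosines for each angle (a² = 32.49, b² = 144, c² = 179.56):
cos(A) = (b² + c² − a²)/(2bc) = (144 + 179.56 − 32.49)/(2·12.0·13.4) = 291.07/321.6 ≈ 0.905068  ⇒  A ≈ 25.1675°
cos(B) = (a² + c² − b²)/(2ac) = (32.49 + 179.56 − 144)/(2·5.7·13.4) = 68.05/152.76 ≈ 0.44547  ⇒  B ≈ 63.5466°
cos(C) = (a² + b² − c²)/(2ab) = (32.49 + 144 − 179.56)/(2·5.7·12.0) = -3.07/136.8 ≈ -0.0224415  ⇒  C ≈ 91.2859°
Check: A + B + C ≈ 180°

A = 25.17°, B = 63.55°, C = 91.29°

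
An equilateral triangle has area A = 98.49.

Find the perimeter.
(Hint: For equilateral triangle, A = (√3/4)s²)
A = (√3/4)s²  ⇒  s² = 4A/√3 = 4·98.49/√3 = 393.96/1.73205 ≈ 227.453
s ≈ √227.453 ≈ 15.0815
Perimeter = 3s ≈ 3·15.0815 ≈ 45.2446

Perimeter = 45.24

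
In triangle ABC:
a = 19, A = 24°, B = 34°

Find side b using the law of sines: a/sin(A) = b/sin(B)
a/sin(A) = b/sin(B)  ⇒  b = a·sin(B)/sin(A) = 19·sin(34°)/sin(24°)
sin(34°) ≈ 0.559193, sin(24°) ≈ 0.406737
b ≈ 19·0.559193/0.406737 ≈ 10.6247/0.406737 ≈ 26.1217

b = 26.12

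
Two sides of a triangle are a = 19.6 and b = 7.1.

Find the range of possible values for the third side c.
Triangle inequality: |a − b| < c < a + b
|a − b| = |19.6 − 7.1| = 12.5
a + b = 19.6 + 7.1 = 26.7

12.5 < c < 26.7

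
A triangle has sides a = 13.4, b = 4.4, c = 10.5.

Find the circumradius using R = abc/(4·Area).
First find the area with Heron's formula.
s = (13.4 + 4.4 + 10.5)/2 = 14.15
Area = √(s(s−a)(s−b)(s−c)) = √(14.15·0.75·9.75·3.65) ≈ √377.672 ≈ 19.4338
abc = 13.4·4.4·10.5 = 619.08
R = abc/(4·Area) ≈ 619.08/(4·19.4338) = 619.08/77.7352 ≈ 7.96396

R = 7.964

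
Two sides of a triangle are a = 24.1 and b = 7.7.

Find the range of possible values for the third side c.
Triangle inequality: |a − b| < c < a + b
|a − b| = |24.1 − 7.7| = 16.4
a + b = 24.1 + 7.7 = 31.8

16.4 < c < 31.8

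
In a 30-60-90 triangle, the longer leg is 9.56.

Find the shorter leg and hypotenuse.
In a 30-60-90 triangle the sides are in ratio 1 : √3 : 2, so short leg = long leg/√3 and hypotenuse = 2·(short leg).
Short leg = 9.56/√3 ≈ 9.56/1.73205 ≈ 5.51947
Hypotenuse = 2·5.51947 ≈ 11.0389

Short leg = 5.519, Hypotenuse = 11.04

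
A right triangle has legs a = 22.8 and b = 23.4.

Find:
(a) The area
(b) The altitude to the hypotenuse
(a) The legs are perpendicular, so Area = ½·a·b = ½·22.8·23.4 = ½·533.52 = 266.76
(b) Hypotenuse c = √(a² + b²) = √(519.84 + 547.56) = √1067.4 ≈ 32.6711
    Area = ½·c·h_c  ⇒  h_c = 2·Area/c = 533.52/32.6711 ≈ 16.33

Area = 266.76, h_c = 16.33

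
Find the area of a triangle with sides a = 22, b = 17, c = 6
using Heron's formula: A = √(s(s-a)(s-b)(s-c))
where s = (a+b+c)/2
s = (22 + 17 + 6)/2 = 45/2 = 22.5
s − a = 0.5, s − b = 5.5, s − c = 16.5
s(s−a)(s−b)(s−c) = 22.5·0.5·5.5·16.5 = 1020.9375
Area = √1020.9375 ≈ 31.9521

s = 22.5, Area = 31.95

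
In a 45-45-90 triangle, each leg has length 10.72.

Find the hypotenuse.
In a 45-45-90 triangle the sides are in ratio 1 : 1 : √2, so hypotenuse = leg·√2.
Hypotenuse = 10.72·√2 ≈ 10.72·1.41421 ≈ 15.1604

Hypotenuse = 10.72√2 = 15.16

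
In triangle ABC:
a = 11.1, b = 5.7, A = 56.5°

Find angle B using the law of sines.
a/sin(A) = b/sin(B)  ⇒  sin(B) = b·sin(A)/a = 5.7·sin(56.5°)/11.1
sin(56.5°) ≈ 0.833886
sin(B) ≈ 5.7·0.833886/11.1 ≈ 4.75315/11.1 ≈ 0.428212
B = arcsin(0.428212) ≈ 25.3541°
(Since b ≤ a we need B ≤ A, so the obtuse alternative 180° − 25.3541° ≈ 154.646° is rejected.)

B = 25.35°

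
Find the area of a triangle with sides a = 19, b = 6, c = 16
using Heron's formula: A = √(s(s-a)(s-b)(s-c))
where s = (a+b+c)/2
s = (19 + 6 + 16)/2 = 41/2 = 20.5
s − a = 1.5, s − b = 14.5, s − c = 4.5
s(s−a)(s−b)(s−c) = 20.5·1.5·14.5·4.5 = 2006.4375
Area = √2006.4375 ≈ 44.7933

s = 20.5, Area = 44.79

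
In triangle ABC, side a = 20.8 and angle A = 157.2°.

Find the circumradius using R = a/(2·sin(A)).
R = a/(2·sin(A)) = 20.8/(2·sin(157.2°))
sin(157.2°) ≈ 0.387516
R ≈ 20.8/(2·0.387516) = 20.8/0.775031 ≈ 26.8376

R = 26.84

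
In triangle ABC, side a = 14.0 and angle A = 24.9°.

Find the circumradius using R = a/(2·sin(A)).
R = a/(2·sin(A)) = 14.0/(2·sin(24.9°))
sin(24.9°) ≈ 0.421036
R ≈ 14.0/(2·0.421036) = 14.0/0.842072 ≈ 16.6257

R = 16.63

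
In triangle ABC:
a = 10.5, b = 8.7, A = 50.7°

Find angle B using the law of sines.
a/sin(A) = b/sin(B)  ⇒  sin(B) = b·sin(A)/a = 8.7·sin(50.7°)/10.5
sin(50.7°) ≈ 0.77384
sin(B) ≈ 8.7·0.77384/10.5 ≈ 6.73241/10.5 ≈ 0.641182
B = arcsin(0.641182) ≈ 39.88°
(Since b ≤ a we need B ≤ A, so the obtuse alternative 180° − 39.88° ≈ 140.12° is rejected.)

B = 39.88°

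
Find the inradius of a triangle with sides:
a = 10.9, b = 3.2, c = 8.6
r = Area/s where s is the semi-perimeter.
s = (10.9 + 3.2 + 8.6)/2 = 22.7/2 = 11.35
Area = √(s(s−a)(s−b)(s−c)) = √(11.35·0.45·8.15·2.75) ≈ √114.472 ≈ 10.6992
r ≈ 10.6992/11.35 ≈ 0.942657

r = 0.9427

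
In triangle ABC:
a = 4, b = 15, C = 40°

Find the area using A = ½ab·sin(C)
A = ½·a·b·sin(C) = ½·4·15·sin(40°)
sin(40°) ≈ 0.642788
A ≈ ½·60·0.642788 = 30·0.642788 ≈ 19.2836

Area = 19.28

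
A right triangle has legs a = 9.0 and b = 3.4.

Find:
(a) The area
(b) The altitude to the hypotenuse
(a) The legs are perpendicular, so Area = ½·a·b = ½·9.0·3.4 = ½·30.6 = 15.3
(b) Hypotenuse c = √(a² + b²) = √(81 + 11.56) = √92.56 ≈ 9.62081
    Area = ½·c·h_c  ⇒  h_c = 2·Area/c = 30.6/9.62081 ≈ 3.18061

Area = 15.3, h_c = 3.181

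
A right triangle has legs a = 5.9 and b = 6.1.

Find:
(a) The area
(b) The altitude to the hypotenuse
(a) The legs are perpendicular, so Area = ½·a·b = ½·5.9·6.1 = ½·35.99 = 17.995
(b) Hypotenuse c = √(a² + b²) = √(34.81 + 37.21) = √72.02 ≈ 8.48646
    Area = ½·c·h_c  ⇒  h_c = 2·Area/c = 35.99/8.48646 ≈ 4.24087

Area = 17.995, h_c = 4.241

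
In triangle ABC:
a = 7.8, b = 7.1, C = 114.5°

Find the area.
Two sides and the included angle (SAS): A = ½·a·b·sin(C) = ½·7.8·7.1·sin(114.5°)
sin(114.5°) ≈ 0.909961
A ≈ ½·55.38·0.909961 = 27.69·0.909961 ≈ 25.1968

Area = 25.2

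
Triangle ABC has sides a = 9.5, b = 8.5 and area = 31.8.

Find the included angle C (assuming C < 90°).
Area = ½·a·b·sin(C)  ⇒  sin(C) = 2·Area/(a·b) = 2·31.8/(9.5·8.5) = 63.6/80.75 ≈ 0.787616
C = arcsin(0.787616) ≈ 51.9633° (taking the acute solution since C < 90°)

C = 51.96°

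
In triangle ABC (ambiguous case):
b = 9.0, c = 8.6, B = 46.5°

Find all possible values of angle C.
b/sin(B) = c/sin(C)  ⇒  sin(C) = c·sin(B)/b = 8.6·sin(46.5°)/9.0
sin(46.5°) ≈ 0.725374
sin(C) ≈ 8.6·0.725374/9.0 ≈ 6.23822/9.0 ≈ 0.693136
Candidate 1: C₁ = arcsin(0.693136) ≈ 43.8788°  →  A = 180° − 46.5° − 43.8788° ≈ 89.6212° > 0, valid
Candidate 2: C₂ = 180° − C₁ ≈ 136.121°  →  A = 180° − 46.5° − 136.121° ≈ -2.6212° ≤ 0, not a valid triangle

C = 43.88° (one solution)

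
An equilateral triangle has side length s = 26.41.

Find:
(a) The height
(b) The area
(a) The height splits the triangle into two 30-60-90 halves: h = s·√3/2 = 26.41·1.73205/2 ≈ 45.7435/2 ≈ 22.8717
(b) Area = (√3/4)·s² = (√3/4)·26.41² = (√3/4)·697.4881 ≈ 0.433013·697.4881 ≈ 302.021

Height = 22.87, Area = 302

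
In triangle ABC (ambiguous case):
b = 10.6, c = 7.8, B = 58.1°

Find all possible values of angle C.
b/sin(B) = c/sin(C)  ⇒  sin(C) = c·sin(B)/b = 7.8·sin(58.1°)/10.6
sin(58.1°) ≈ 0.848972
sin(C) ≈ 7.8·0.848972/10.6 ≈ 6.62198/10.6 ≈ 0.624715
Candidate 1: C₁ = arcsin(0.624715) ≈ 38.6613°  →  A = 180° − 58.1° − 38.6613° ≈ 83.2387° > 0, valid
Candidate 2: C₂ = 180° − C₁ ≈ 141.339°  →  A = 180° − 58.1° − 141.339° ≈ -19.4387° ≤ 0, not a valid triangle

C = 38.66° (one solution)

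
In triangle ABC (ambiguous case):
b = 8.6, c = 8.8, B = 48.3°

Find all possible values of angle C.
b/sin(B) = c/sin(C)  ⇒  sin(C) = c·sin(B)/b = 8.8·sin(48.3°)/8.6
sin(48.3°) ≈ 0.746638
sin(C) ≈ 8.8·0.746638/8.6 ≈ 6.57042/8.6 ≈ 0.764002
Candidate 1: C₁ = arcsin(0.764002) ≈ 49.8183°  →  A = 180° − 48.3° − 49.8183° ≈ 81.8817° > 0, valid
Candidate 2: C₂ = 180° − C₁ ≈ 130.182°  →  A = 180° − 48.3° − 130.182° ≈ 1.51827° > 0, valid

C = 49.82° or C = 130.2° (two solutions)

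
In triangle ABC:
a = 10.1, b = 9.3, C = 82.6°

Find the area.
Two sides and the included angle (SAS): A = ½·a·b·sin(C) = ½·10.1·9.3·sin(82.6°)
sin(82.6°) ≈ 0.991671
A ≈ ½·93.93·0.991671 = 46.965·0.991671 ≈ 46.5738

Area = 46.57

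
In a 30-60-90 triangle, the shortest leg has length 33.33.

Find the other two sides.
In a 30-60-90 triangle the sides are in ratio 1 : √3 : 2 (short leg : long leg : hypotenuse).
Long leg = 33.33·√3 ≈ 33.33·1.73205 ≈ 57.7293
Hypotenuse = 2·33.33 = 66.66

Long leg = 33.33√3 = 57.73, Hypotenuse = 66.66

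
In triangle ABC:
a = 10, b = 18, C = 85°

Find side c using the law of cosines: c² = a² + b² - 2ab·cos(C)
c² = 10² + 18² − 2·10·18·cos(85°)
cos(85°) ≈ 0.0871557
c² ≈ 100 + 324 − 360·(0.0871557) ≈ 424 − 31.3761 ≈ 392.624
c ≈ √392.624 ≈ 19.8147

c = 19.81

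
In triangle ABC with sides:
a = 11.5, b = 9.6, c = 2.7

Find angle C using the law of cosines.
c² = a² + b² − 2ab·cos(C)  ⇒  cos(C) = (a² + b² − c²)/(2ab)
cos(C) = (11.5² + 9.6² − 2.7²)/(2·11.5·9.6) = (132.25 + 92.16 − 7.29)/220.8 = 217.12/220.8 ≈ 0.983333
C = arccos(0.983333) ≈ 10.4753°

C = 10.48°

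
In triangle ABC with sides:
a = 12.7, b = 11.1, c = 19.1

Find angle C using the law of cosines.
c² = a² + b² − 2ab·cos(C)  ⇒  cos(C) = (a² + b² − c²)/(2ab)
cos(C) = (12.7² + 11.1² − 19.1²)/(2·12.7·11.1) = (161.29 + 123.21 − 364.81)/281.94 = -80.31/281.94 ≈ -0.284848
C = arccos(-0.284848) ≈ 106.55°

C = 106.5°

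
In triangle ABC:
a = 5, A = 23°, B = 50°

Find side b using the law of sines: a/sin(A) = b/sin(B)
a/sin(A) = b/sin(B)  ⇒  b = a·sin(B)/sin(A) = 5·sin(50°)/sin(23°)
sin(50°) ≈ 0.766044, sin(23°) ≈ 0.390731
b ≈ 5·0.766044/0.390731 ≈ 3.83022/0.390731 ≈ 9.80271

b = 9.803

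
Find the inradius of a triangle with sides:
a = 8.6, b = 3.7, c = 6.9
r = Area/s where s is the semi-perimeter.
s = (8.6 + 3.7 + 6.9)/2 = 19.2/2 = 9.6
Area = √(s(s−a)(s−b)(s−c)) = √(9.6·1·5.9·2.7) ≈ √152.928 ≈ 12.3664
r ≈ 12.3664/9.6 ≈ 1.28817

r = 1.288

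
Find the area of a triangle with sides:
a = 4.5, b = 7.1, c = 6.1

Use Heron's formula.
s = (4.5 + 7.1 + 6.1)/2 = 17.7/2 = 8.85
s − a = 4.35, s − b = 1.75, s − c = 2.75
s(s−a)(s−b)(s−c) = 8.85·4.35·1.75·2.75 ≈ 185.269
Area = √185.269 ≈ 13.6114

Area = 13.61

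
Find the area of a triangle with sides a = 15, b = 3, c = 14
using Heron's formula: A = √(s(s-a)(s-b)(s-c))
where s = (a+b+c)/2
s = (15 + 3 + 14)/2 = 32/2 = 16
s − a = 1, s − b = 13, s − c = 2
s(s−a)(s−b)(s−c) = 16·1·13·2 = 416
Area = √416 ≈ 20.3961

s = 16.0, Area = 20.4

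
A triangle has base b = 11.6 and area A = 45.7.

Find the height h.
A = ½·b·h  ⇒  h = 2A/b = 2·45.7/11.6 = 91.4/11.6 ≈ 7.87931

h = 7.879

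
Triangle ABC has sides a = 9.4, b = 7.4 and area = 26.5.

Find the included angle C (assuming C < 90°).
Area = ½·a·b·sin(C)  ⇒  sin(C) = 2·Area/(a·b) = 2·26.5/(9.4·7.4) = 53/69.56 ≈ 0.761932
C = arcsin(0.761932) ≈ 49.6348° (taking the acute solution since C < 90°)

C = 49.63°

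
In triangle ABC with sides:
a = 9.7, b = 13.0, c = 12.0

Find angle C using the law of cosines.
c² = a² + b² − 2ab·cos(C)  ⇒  cos(C) = (a² + b² − c²)/(2ab)
cos(C) = (9.7² + 13.0² − 12.0²)/(2·9.7·13.0) = (94.09 + 169 − 144)/252.2 = 119.09/252.2 ≈ 0.472205
C = arccos(0.472205) ≈ 61.8225°

C = 61.82°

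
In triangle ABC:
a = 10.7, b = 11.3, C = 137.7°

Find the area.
Two sides and the included angle (SAS): A = ½·a·b·sin(C) = ½·10.7·11.3·sin(137.7°)
sin(137.7°) ≈ 0.673013
A ≈ ½·120.91·0.673013 = 60.455·0.673013 ≈ 40.687

Area = 40.69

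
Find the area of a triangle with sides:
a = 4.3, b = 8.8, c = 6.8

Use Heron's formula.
s = (4.3 + 8.8 + 6.8)/2 = 19.9/2 = 9.95
s − a = 5.65, s − b = 1.15, s − c = 3.15
s(s−a)(s−b)(s−c) = 9.95·5.65·1.15·3.15 ≈ 203.648
Area = √203.648 ≈ 14.2705

Area = 14.27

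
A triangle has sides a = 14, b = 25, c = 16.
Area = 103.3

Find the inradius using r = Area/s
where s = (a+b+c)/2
s = (14 + 25 + 16)/2 = 55/2 = 27.5
r = Area/s = 103.3/27.5 ≈ 3.75636

r = 3.756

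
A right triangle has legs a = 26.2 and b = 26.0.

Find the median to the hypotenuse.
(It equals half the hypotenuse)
Hypotenuse c = √(a² + b²) = √(686.44 + 676) = √1362.44 ≈ 36.9112
Median to hypotenuse = c/2 ≈ 36.9112/2 ≈ 18.4556

Median = 18.46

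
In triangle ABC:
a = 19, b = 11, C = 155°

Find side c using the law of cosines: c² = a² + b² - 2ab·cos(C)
c² = 19² + 11² − 2·19·11·cos(155°)
cos(155°) ≈ -0.906308
c² ≈ 361 + 121 − 418·(-0.906308) ≈ 482 + 378.837 ≈ 860.837
c ≈ √860.837 ≈ 29.34

c = 29.34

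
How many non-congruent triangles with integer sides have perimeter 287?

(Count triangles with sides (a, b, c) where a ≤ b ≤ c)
Let a ≤ b ≤ c with a + b + c = 287. The only binding inequality is a + b > c, i.e. 287 − c > c, so c < 287/2; and c ≥ 287/3 since c is the largest side.
So 96 ≤ c ≤ 143. For each c, b runs from ⌈(287 − c)/2⌉ up to c (then a = 287 − b − c satisfies 1 ≤ a ≤ b automatically), giving c − ⌈(287 − c)/2⌉ + 1 choices.
Summing over c: 1 + 3 + 4 + 6 + … + 70 + 72  (48 terms, c = 96, …, 143) = 1752
Check (closed form: nearest integer to p²/48 for even p, (p+3)²/48 for odd p): (287+3)²/48 = 290²/48 = 84100/48 ≈ 1752.08 → 1752

1752 triangles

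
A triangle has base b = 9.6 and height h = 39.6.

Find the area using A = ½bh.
A = ½·b·h = ½·9.6·39.6 = ½·380.16 = 190.08

Area = 190.08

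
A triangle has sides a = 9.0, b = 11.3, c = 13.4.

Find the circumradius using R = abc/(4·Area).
First find the area with Heron's formula.
s = (9.0 + 11.3 + 13.4)/2 = 16.85
Area = √(s(s−a)(s−b)(s−c)) = √(16.85·7.85·5.55·3.45) ≈ √2532.69 ≈ 50.3258
abc = 9.0·11.3·13.4 = 1362.78
R = abc/(4·Area) ≈ 1362.78/(4·50.3258) = 1362.78/201.303 ≈ 6.76979

R = 6.77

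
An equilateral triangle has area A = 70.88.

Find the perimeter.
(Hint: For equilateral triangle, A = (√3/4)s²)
A = (√3/4)s²  ⇒  s² = 4A/√3 = 4·70.88/√3 = 283.52/1.73205 ≈ 163.69
s ≈ √163.69 ≈ 12.7942
Perimeter = 3s ≈ 3·12.7942 ≈ 38.3825

Perimeter = 38.38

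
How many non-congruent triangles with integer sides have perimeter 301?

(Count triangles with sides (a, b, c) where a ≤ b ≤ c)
Let a ≤ b ≤ c with a + b + c = 301. The only binding inequality is a + b > c, i.e. 301 − c > c, so c < 301/2; and c ≥ 301/3 since c is the largest side.
So 101 ≤ c ≤ 150. For each c, b runs from ⌈(301 − c)/2⌉ up to c (then a = 301 − b − c satisfies 1 ≤ a ≤ b automatically), giving c − ⌈(301 − c)/2⌉ + 1 choices.
Summing over c: 2 + 3 + 5 + 6 + … + 74 + 75  (50 terms, c = 101, …, 150) = 1925
Check (closed form: nearest integer to p²/48 for even p, (p+3)²/48 for odd p): (301+3)²/48 = 304²/48 = 92416/48 ≈ 1925.33 → 1925

1925 triangles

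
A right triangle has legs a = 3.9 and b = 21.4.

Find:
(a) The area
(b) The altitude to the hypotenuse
(a) The legs are perpendicular, so Area = ½·a·b = ½·3.9·21.4 = ½·83.46 = 41.73
(b) Hypotenuse c = √(a² + b²) = √(15.21 + 457.96) = √473.17 ≈ 21.7525
    Area = ½·c·h_c  ⇒  h_c = 2·Area/c = 83.46/21.7525 ≈ 3.83681

Area = 41.73, h_c = 3.837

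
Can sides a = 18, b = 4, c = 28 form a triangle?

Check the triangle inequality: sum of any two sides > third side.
a + b vs c: 18 + 4 = 22 ≤ 28  ✗
a + c vs b: 18 + 28 = 46 > 4  ✓
b + c vs a: 4 + 28 = 32 > 18  ✓

No: 18 + 4 = 22 is not > 28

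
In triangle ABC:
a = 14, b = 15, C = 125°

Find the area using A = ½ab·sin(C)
A = ½·a·b·sin(C) = ½·14·15·sin(125°)
sin(125°) ≈ 0.819152
A ≈ ½·210·0.819152 = 105·0.819152 ≈ 86.011

Area = 86.01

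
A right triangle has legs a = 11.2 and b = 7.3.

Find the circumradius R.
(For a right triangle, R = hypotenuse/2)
Hypotenuse c = √(a² + b²) = √(125.44 + 53.29) = √178.73 ≈ 13.369
R = c/2 ≈ 13.369/2 ≈ 6.6845

R = 6.684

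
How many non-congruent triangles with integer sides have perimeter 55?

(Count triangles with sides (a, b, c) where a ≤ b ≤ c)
Let a ≤ b ≤ c with a + b + c = 55. The only binding inequality is a + b > c, i.e. 55 − c > c, so c < 55/2; and c ≥ 55/3 since c is the largest side.
So 19 ≤ c ≤ 27. For each c, b runs from ⌈(55 − c)/2⌉ up to c (then a = 55 − b − c satisfies 1 ≤ a ≤ b automatically), giving c − ⌈(55 − c)/2⌉ + 1 choices.
Summing over c: 2 + 3 + 5 + 6 + 8 + 9 + 11 + 12 + 14 = 70
Check (closed form: nearest integer to p²/48 for even p, (p+3)²/48 for odd p): (55+3)²/48 = 58²/48 = 3364/48 ≈ 70.08 → 70

70 triangles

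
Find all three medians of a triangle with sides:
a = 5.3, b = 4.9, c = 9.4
Median formula: m_a = ½√(2b² + 2c² − a²) (and cyclically). a² = 28.09, b² = 24.01, c² = 88.36.
m_a = ½√(2·24.01 + 2·88.36 − 28.09) = ½√196.65 ≈ ½·14.0232 ≈ 7.0116
m_b = ½√(2·28.09 + 2·88.36 − 24.01) = ½√208.89 ≈ ½·14.453 ≈ 7.22651
m_c = ½√(2·28.09 + 2·24.01 − 88.36) = ½√15.84 ≈ ½·3.97995 ≈ 1.98997

m_a = 7.012, m_b = 7.227, m_c = 1.99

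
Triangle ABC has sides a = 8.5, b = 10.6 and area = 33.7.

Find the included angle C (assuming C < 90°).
Area = ½·a·b·sin(C)  ⇒  sin(C) = 2·Area/(a·b) = 2·33.7/(8.5·10.6) = 67.4/90.1 ≈ 0.748058
C = arcsin(0.748058) ≈ 48.4224° (taking the acute solution since C < 90°)

C = 48.42°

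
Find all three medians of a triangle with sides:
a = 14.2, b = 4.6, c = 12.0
Median formula: m_a = ½√(2b² + 2c² − a²) (and cyclically). a² = 201.64, b² = 21.16, c² = 144.
m_a = ½√(2·21.16 + 2·144 − 201.64) = ½√128.68 ≈ ½·11.3437 ≈ 5.67186
m_b = ½√(2·201.64 + 2·144 − 21.16) = ½√670.12 ≈ ½·25.8867 ≈ 12.9433
m_c = ½√(2·201.64 + 2·21.16 − 144) = ½√301.6 ≈ ½·17.3666 ≈ 8.68332

m_a = 5.672, m_b = 12.94, m_c = 8.683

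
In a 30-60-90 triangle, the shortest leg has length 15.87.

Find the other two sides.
In a 30-60-90 triangle the sides are in ratio 1 : √3 : 2 (short leg : long leg : hypotenuse).
Long leg = 15.87·√3 ≈ 15.87·1.73205 ≈ 27.4876
Hypotenuse = 2·15.87 = 31.74

Long leg = 15.87√3 = 27.49, Hypotenuse = 31.74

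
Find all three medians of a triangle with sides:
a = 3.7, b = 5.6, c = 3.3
Median formula: m_a = ½√(2b² + 2c² − a²) (and cyclically). a² = 13.69, b² = 31.36, c² = 10.89.
m_a = ½√(2·31.36 + 2·10.89 − 13.69) = ½√70.81 ≈ ½·8.41487 ≈ 4.20743
m_b = ½√(2·13.69 + 2·10.89 − 31.36) = ½√17.8 ≈ ½·4.219 ≈ 2.1095
m_c = ½√(2·13.69 + 2·31.36 − 10.89) = ½√79.21 ≈ ½·8.9 ≈ 4.45

m_a = 4.207, m_b = 2.11, m_c = 4.45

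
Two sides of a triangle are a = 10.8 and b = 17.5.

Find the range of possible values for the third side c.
Triangle inequality: |a − b| < c < a + b
|a − b| = |10.8 − 17.5| = 6.7
a + b = 10.8 + 17.5 = 28.3

6.7 < c < 28.3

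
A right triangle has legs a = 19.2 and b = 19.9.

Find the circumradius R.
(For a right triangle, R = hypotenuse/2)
Hypotenuse c = √(a² + b²) = √(368.64 + 396.01) = √764.65 ≈ 27.6523
R = c/2 ≈ 27.6523/2 ≈ 13.8262

R = 13.83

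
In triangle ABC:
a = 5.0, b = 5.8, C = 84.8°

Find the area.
Two sides and the included angle (SAS): A = ½·a·b·sin(C) = ½·5.0·5.8·sin(84.8°)
sin(84.8°) ≈ 0.995884
A ≈ ½·29·0.995884 = 14.5·0.995884 ≈ 14.4403

Area = 14.44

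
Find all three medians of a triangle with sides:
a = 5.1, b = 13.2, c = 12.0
Median formula: m_a = ½√(2b² + 2c² − a²) (and cyclically). a² = 26.01, b² = 174.24, c² = 144.
m_a = ½√(2·174.24 + 2·144 − 26.01) = ½√610.47 ≈ ½·24.7077 ≈ 12.3538
m_b = ½√(2·26.01 + 2·144 − 174.24) = ½√165.78 ≈ ½·12.8756 ≈ 6.43778
m_c = ½√(2·26.01 + 2·174.24 − 144) = ½√256.5 ≈ ½·16.0156 ≈ 8.00781

m_a = 12.35, m_b = 6.438, m_c = 8.008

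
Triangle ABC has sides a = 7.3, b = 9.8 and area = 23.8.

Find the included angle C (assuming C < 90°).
Area = ½·a·b·sin(C)  ⇒  sin(C) = 2·Area/(a·b) = 2·23.8/(7.3·9.8) = 47.6/71.54 ≈ 0.665362
C = arcsin(0.665362) ≈ 41.7101° (taking the acute solution since C < 90°)

C = 41.71°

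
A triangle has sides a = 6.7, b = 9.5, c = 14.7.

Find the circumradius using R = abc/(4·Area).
First find the area with Heron's formula.
s = (6.7 + 9.5 + 14.7)/2 = 15.45
Area = √(s(s−a)(s−b)(s−c)) = √(15.45·8.75·5.95·0.75) ≈ √603.274 ≈ 24.5616
abc = 6.7·9.5·14.7 = 935.655
R = abc/(4·Area) ≈ 935.655/(4·24.5616) = 935.655/98.2466 ≈ 9.52354

R = 9.524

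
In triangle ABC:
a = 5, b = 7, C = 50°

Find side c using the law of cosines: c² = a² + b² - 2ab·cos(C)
c² = 5² + 7² − 2·5·7·cos(50°)
cos(50°) ≈ 0.642788
c² ≈ 25 + 49 − 70·(0.642788) ≈ 74 − 44.9951 ≈ 29.0049
c ≈ √29.0049 ≈ 5.38562

c = 5.386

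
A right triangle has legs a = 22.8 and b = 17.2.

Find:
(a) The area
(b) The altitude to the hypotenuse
(a) The legs are perpendicular, so Area = ½·a·b = ½·22.8·17.2 = ½·392.16 = 196.08
(b) Hypotenuse c = √(a² + b²) = √(519.84 + 295.84) = √815.68 ≈ 28.5601
    Area = ½·c·h_c  ⇒  h_c = 2·Area/c = 392.16/28.5601 ≈ 13.731

Area = 196.08, h_c = 13.73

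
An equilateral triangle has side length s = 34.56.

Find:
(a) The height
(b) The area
(a) The height splits the triangle into two 30-60-90 halves: h = s·√3/2 = 34.56·1.73205/2 ≈ 59.8597/2 ≈ 29.9298
(b) Area = (√3/4)·s² = (√3/4)·34.56² = (√3/4)·1194.3936 ≈ 0.433013·1194.3936 ≈ 517.188

Height = 29.93, Area = 517.2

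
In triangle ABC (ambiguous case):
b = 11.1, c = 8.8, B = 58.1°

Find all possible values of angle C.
b/sin(B) = c/sin(C)  ⇒  sin(C) = c·sin(B)/b = 8.8·sin(58.1°)/11.1
sin(58.1°) ≈ 0.848972
sin(C) ≈ 8.8·0.848972/11.1 ≈ 7.47095/11.1 ≈ 0.673059
Candidate 1: C₁ = arcsin(0.673059) ≈ 42.3036°  →  A = 180° − 58.1° − 42.3036° ≈ 79.5964° > 0, valid
Candidate 2: C₂ = 180° − C₁ ≈ 137.696°  →  A = 180° − 58.1° − 137.696° ≈ -15.7964° ≤ 0, not a valid triangle

C = 42.3° (one solution)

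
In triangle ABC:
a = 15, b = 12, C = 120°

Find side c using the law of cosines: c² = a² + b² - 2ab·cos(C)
c² = 15² + 12² − 2·15·12·cos(120°)
cos(120°) ≈ -0.5
c² ≈ 225 + 144 − 360·(-0.5) ≈ 369 + 180 ≈ 549
c ≈ √549 ≈ 23.4307

c = 23.43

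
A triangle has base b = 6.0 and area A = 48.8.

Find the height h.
A = ½·b·h  ⇒  h = 2A/b = 2·48.8/6.0 = 97.6/6.0 ≈ 16.2667

h = 16.27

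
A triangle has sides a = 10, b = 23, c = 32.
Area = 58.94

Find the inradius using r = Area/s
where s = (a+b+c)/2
s = (10 + 23 + 32)/2 = 65/2 = 32.5
r = Area/s = 58.94/32.5 ≈ 1.81354

r = 1.814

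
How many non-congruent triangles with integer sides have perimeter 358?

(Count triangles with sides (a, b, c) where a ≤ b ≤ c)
Let a ≤ b ≤ c with a + b + c = 358. The only binding inequality is a + b > c, i.e. 358 − c > c, so c < 358/2; and c ≥ 358/3 since c is the largest side.
So 120 ≤ c ≤ 178. For each c, b runs from ⌈(358 − c)/2⌉ up to c (then a = 358 − b − c satisfies 1 ≤ a ≤ b automatically), giving c − ⌈(358 − c)/2⌉ + 1 choices.
Summing over c: 2 + 3 + 5 + 6 + … + 87 + 89  (59 terms, c = 120, …, 178) = 2670
Check (closed form: nearest integer to p²/48 for even p, (p+3)²/48 for odd p): 358²/48 = 128164/48 ≈ 2670.08 → 2670

2670 triangles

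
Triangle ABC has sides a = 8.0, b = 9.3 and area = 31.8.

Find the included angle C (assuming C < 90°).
Area = ½·a·b·sin(C)  ⇒  sin(C) = 2·Area/(a·b) = 2·31.8/(8.0·9.3) = 63.6/74.4 ≈ 0.854839
C = arcsin(0.854839) ≈ 58.7419° (taking the acute solution since C < 90°)

C = 58.74°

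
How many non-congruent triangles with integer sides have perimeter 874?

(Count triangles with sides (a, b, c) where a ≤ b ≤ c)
Let a ≤ b ≤ c with a + b + c = 874. The only binding inequality is a + b > c, i.e. 874 − c > c, so c < 874/2; and c ≥ 874/3 since c is the largest side.
So 292 ≤ c ≤ 436. For each c, b runs from ⌈(874 − c)/2⌉ up to c (then a = 874 − b − c satisfies 1 ≤ a ≤ b automatically), giving c − ⌈(874 − c)/2⌉ + 1 choices.
Summing over c: 2 + 3 + 5 + 6 + … + 216 + 218  (145 terms, c = 292, …, 436) = 15914
Check (closed form: nearest integer to p²/48 for even p, (p+3)²/48 for odd p): 874²/48 = 763876/48 ≈ 15914.08 → 15914

15914 triangles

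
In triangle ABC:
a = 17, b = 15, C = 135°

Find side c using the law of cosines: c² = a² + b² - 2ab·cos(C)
c² = 17² + 15² − 2·17·15·cos(135°)
cos(135°) ≈ -0.707107
c² ≈ 289 + 225 − 510·(-0.707107) ≈ 514 + 360.624 ≈ 874.624
c ≈ √874.624 ≈ 29.5741

c = 29.57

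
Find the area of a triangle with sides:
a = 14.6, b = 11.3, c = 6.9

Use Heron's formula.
s = (14.6 + 11.3 + 6.9)/2 = 32.8/2 = 16.4
s − a = 1.8, s − b = 5.1, s − c = 9.5
s(s−a)(s−b)(s−c) = 16.4·1.8·5.1·9.5 ≈ 1430.24
Area = √1430.24 ≈ 37.8186

Area = 37.82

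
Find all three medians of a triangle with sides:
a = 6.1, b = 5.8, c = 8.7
Median formula: m_a = ½√(2b² + 2c² − a²) (and cyclically). a² = 37.21, b² = 33.64, c² = 75.69.
m_a = ½√(2·33.64 + 2·75.69 − 37.21) = ½√181.45 ≈ ½·13.4703 ≈ 6.73517
m_b = ½√(2·37.21 + 2·75.69 − 33.64) = ½√192.16 ≈ ½·13.8622 ≈ 6.93109
m_c = ½√(2·37.21 + 2·33.64 − 75.69) = ½√66.01 ≈ ½·8.12465 ≈ 4.06233

m_a = 6.735, m_b = 6.931, m_c = 4.062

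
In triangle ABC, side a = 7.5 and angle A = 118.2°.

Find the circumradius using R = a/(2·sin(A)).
R = a/(2·sin(A)) = 7.5/(2·sin(118.2°))
sin(118.2°) ≈ 0.881303
R ≈ 7.5/(2·0.881303) = 7.5/1.76261 ≈ 4.25506

R = 4.255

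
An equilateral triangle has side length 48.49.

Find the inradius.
r = Area/s with s the semi-perimeter.
Area = (√3/4)·48.49² = (√3/4)·2351.2801 ≈ 0.433013·2351.2801 ≈ 1018.13
s = 3·48.49/2 = 72.735
r ≈ 1018.13/72.735 ≈ 13.9979
(Equivalently r = side/(2√3) = 48.49/3.4641 ≈ 13.9979.)

r = 14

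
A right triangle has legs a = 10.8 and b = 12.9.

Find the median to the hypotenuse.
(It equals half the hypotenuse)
Hypotenuse c = √(a² + b²) = √(116.64 + 166.41) = √283.05 ≈ 16.8241
Median to hypotenuse = c/2 ≈ 16.8241/2 ≈ 8.41204

Median = 8.412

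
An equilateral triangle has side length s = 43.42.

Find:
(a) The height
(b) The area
(a) The height splits the triangle into two 30-60-90 halves: h = s·√3/2 = 43.42·1.73205/2 ≈ 75.2056/2 ≈ 37.6028
(b) Area = (√3/4)·s² = (√3/4)·43.42² = (√3/4)·1885.2964 ≈ 0.433013·1885.2964 ≈ 816.357

Height = 37.6, Area = 816.4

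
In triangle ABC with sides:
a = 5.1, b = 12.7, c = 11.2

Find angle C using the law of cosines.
c² = a² + b² − 2ab·cos(C)  ⇒  cos(C) = (a² + b² − c²)/(2ab)
cos(C) = (5.1² + 12.7² − 11.2²)/(2·5.1·12.7) = (26.01 + 161.29 − 125.44)/129.54 = 61.86/129.54 ≈ 0.477536
C = arccos(0.477536) ≈ 61.4754°

C = 61.48°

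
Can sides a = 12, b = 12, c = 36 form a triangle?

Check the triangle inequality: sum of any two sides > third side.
a + b vs c: 12 + 12 = 24 ≤ 36  ✗
a + c vs b: 12 + 36 = 48 > 12  ✓
b + c vs a: 12 + 36 = 48 > 12  ✓

No: 12 + 12 = 24 is not > 36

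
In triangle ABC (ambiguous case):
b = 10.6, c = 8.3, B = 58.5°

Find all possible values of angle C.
b/sin(B) = c/sin(C)  ⇒  sin(C) = c·sin(B)/b = 8.3·sin(58.5°)/10.6
sin(58.5°) ≈ 0.85264
sin(C) ≈ 8.3·0.85264/10.6 ≈ 7.07691/10.6 ≈ 0.667633
Candidate 1: C₁ = arcsin(0.667633) ≈ 41.8847°  →  A = 180° − 58.5° − 41.8847° ≈ 79.6153° > 0, valid
Candidate 2: C₂ = 180° − C₁ ≈ 138.115°  →  A = 180° − 58.5° − 138.115° ≈ -16.6153° ≤ 0, not a valid triangle

C = 41.88° (one solution)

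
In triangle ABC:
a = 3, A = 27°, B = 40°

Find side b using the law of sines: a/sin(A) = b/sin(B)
a/sin(A) = b/sin(B)  ⇒  b = a·sin(B)/sin(A) = 3·sin(40°)/sin(27°)
sin(40°) ≈ 0.642788, sin(27°) ≈ 0.45399
b ≈ 3·0.642788/0.45399 ≈ 1.92836/0.45399 ≈ 4.24758

b = 4.248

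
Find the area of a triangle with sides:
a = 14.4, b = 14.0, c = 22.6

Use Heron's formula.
s = (14.4 + 14.0 + 22.6)/2 = 51/2 = 25.5
s − a = 11.1, s − b = 11.5, s − c = 2.9
s(s−a)(s−b)(s−c) = 25.5·11.1·11.5·2.9 ≈ 9439.72
Area = √9439.72 ≈ 97.1582

Area = 97.16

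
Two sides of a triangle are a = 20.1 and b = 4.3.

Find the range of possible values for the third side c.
Triangle inequality: |a − b| < c < a + b
|a − b| = |20.1 − 4.3| = 15.8
a + b = 20.1 + 4.3 = 24.4

15.8 < c < 24.4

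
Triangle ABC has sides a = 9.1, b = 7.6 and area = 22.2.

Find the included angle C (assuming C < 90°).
Area = ½·a·b·sin(C)  ⇒  sin(C) = 2·Area/(a·b) = 2·22.2/(9.1·7.6) = 44.4/69.16 ≈ 0.64199
C = arcsin(0.64199) ≈ 39.9403° (taking the acute solution since C < 90°)

C = 39.94°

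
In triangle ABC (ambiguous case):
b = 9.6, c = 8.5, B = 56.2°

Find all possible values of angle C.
b/sin(B) = c/sin(C)  ⇒  sin(C) = c·sin(B)/b = 8.5·sin(56.2°)/9.6
sin(56.2°) ≈ 0.830984
sin(C) ≈ 8.5·0.830984/9.6 ≈ 7.06337/9.6 ≈ 0.735767
Candidate 1: C₁ = arcsin(0.735767) ≈ 47.3721°  →  A = 180° − 56.2° − 47.3721° ≈ 76.4279° > 0, valid
Candidate 2: C₂ = 180° − C₁ ≈ 132.628°  →  A = 180° − 56.2° − 132.628° ≈ -8.8279° ≤ 0, not a valid triangle

C = 47.37° (one solution)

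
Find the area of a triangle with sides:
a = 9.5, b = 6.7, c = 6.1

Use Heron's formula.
s = (9.5 + 6.7 + 6.1)/2 = 22.3/2 = 11.15
s − a = 1.65, s − b = 4.45, s − c = 5.05
s(s−a)(s−b)(s−c) = 11.15·1.65·4.45·5.05 ≈ 413.438
Area = √413.438 ≈ 20.3332

Area = 20.33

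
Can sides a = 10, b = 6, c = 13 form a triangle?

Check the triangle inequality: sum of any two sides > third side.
a + b vs c: 10 + 6 = 16 > 13  ✓
a + c vs b: 10 + 13 = 23 > 6  ✓
b + c vs a: 6 + 13 = 19 > 10  ✓

Yes, triangle inequality satisfied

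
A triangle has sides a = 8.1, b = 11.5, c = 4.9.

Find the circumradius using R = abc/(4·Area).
First find the area with Heron's formula.
s = (8.1 + 11.5 + 4.9)/2 = 12.25
Area = √(s(s−a)(s−b)(s−c)) = √(12.25·4.15·0.75·7.35) ≈ √280.242 ≈ 16.7404
abc = 8.1·11.5·4.9 = 456.435
R = abc/(4·Area) ≈ 456.435/(4·16.7404) = 456.435/66.9617 ≈ 6.81636

R = 6.816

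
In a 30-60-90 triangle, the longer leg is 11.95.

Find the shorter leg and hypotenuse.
In a 30-60-90 triangle the sides are in ratio 1 : √3 : 2, so short leg = long leg/√3 and hypotenuse = 2·(short leg).
Short leg = 11.95/√3 ≈ 11.95/1.73205 ≈ 6.89934
Hypotenuse = 2·6.89934 ≈ 13.7987

Short leg = 6.899, Hypotenuse = 13.8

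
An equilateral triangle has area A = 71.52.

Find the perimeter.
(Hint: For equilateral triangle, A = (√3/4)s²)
A = (√3/4)s²  ⇒  s² = 4A/√3 = 4·71.52/√3 = 286.08/1.73205 ≈ 165.168
s ≈ √165.168 ≈ 12.8518
Perimeter = 3s ≈ 3·12.8518 ≈ 38.5554

Perimeter = 38.56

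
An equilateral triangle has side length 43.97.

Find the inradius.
r = Area/s with s the semi-perimeter.
Area = (√3/4)·43.97² = (√3/4)·1933.3609 ≈ 0.433013·1933.3609 ≈ 837.17
s = 3·43.97/2 = 65.955
r ≈ 837.17/65.955 ≈ 12.693
(Equivalently r = side/(2√3) = 43.97/3.4641 ≈ 12.693.)

r = 12.69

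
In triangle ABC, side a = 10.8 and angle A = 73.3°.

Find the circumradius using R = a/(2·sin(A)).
R = a/(2·sin(A)) = 10.8/(2·sin(73.3°))
sin(73.3°) ≈ 0.957822
R ≈ 10.8/(2·0.957822) = 10.8/1.91564 ≈ 5.63779

R = 5.638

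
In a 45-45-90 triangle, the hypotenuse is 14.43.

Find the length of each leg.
In a 45-45-90 triangle hypotenuse = leg·√2, so leg = hypotenuse/√2.
Leg = 14.43/√2 ≈ 14.43/1.41421 ≈ 10.2036

Each leg = 10.2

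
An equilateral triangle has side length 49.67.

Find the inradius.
r = Area/s with s the semi-perimeter.
Area = (√3/4)·49.67² = (√3/4)·2467.1089 ≈ 0.433013·2467.1089 ≈ 1068.29
s = 3·49.67/2 = 74.505
r ≈ 1068.29/74.505 ≈ 14.3385
(Equivalently r = side/(2√3) = 49.67/3.4641 ≈ 14.3385.)

r = 14.34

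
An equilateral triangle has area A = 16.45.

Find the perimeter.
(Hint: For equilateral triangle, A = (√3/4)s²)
A = (√3/4)s²  ⇒  s² = 4A/√3 = 4·16.45/√3 = 65.8/1.73205 ≈ 37.9896
s ≈ √37.9896 ≈ 6.16357
Perimeter = 3s ≈ 3·6.16357 ≈ 18.4907

Perimeter = 18.49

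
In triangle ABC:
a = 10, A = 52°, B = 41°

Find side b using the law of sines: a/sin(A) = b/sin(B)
a/sin(A) = b/sin(B)  ⇒  b = a·sin(B)/sin(A) = 10·sin(41°)/sin(52°)
sin(41°) ≈ 0.656059, sin(52°) ≈ 0.788011
b ≈ 10·0.656059/0.788011 ≈ 6.56059/0.788011 ≈ 8.32551

b = 8.326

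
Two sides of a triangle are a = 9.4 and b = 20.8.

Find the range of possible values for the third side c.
Triangle inequality: |a − b| < c < a + b
|a − b| = |9.4 − 20.8| = 11.4
a + b = 9.4 + 20.8 = 30.2

11.4 < c < 30.2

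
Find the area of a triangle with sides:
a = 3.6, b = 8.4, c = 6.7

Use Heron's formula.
s = (3.6 + 8.4 + 6.7)/2 = 18.7/2 = 9.35
s − a = 5.75, s − b = 0.95, s − c = 2.65
s(s−a)(s−b)(s−c) = 9.35·5.75·0.95·2.65 ≈ 135.347
Area = √135.347 ≈ 11.6339

Area = 11.63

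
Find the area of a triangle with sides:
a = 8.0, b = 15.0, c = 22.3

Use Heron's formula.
s = (8.0 + 15.0 + 22.3)/2 = 45.3/2 = 22.65
s − a = 14.65, s − b = 7.65, s − c = 0.35
s(s−a)(s−b)(s−c) = 22.65·14.65·7.65·0.35 ≈ 888.455
Area = √888.455 ≈ 29.807

Area = 29.81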